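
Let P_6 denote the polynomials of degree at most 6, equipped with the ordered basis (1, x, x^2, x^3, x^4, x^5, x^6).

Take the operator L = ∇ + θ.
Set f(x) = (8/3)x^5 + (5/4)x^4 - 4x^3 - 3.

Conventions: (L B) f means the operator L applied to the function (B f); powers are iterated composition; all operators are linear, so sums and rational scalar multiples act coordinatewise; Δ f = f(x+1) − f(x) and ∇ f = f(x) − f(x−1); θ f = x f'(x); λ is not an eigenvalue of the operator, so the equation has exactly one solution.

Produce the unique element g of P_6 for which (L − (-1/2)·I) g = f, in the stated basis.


g(x) = (16/33)x^5 - (155/594)x^4 + (1124/2079)x^3 - (11138/3465)x^2 + (239476/31185)x - 86071/2835

write g with unknown coordinates in the stated basis and equate coefficients in (L − (-1/2)·I) g = f
solving from the highest basis element down gives g = (16/33)x^5 - (155/594)x^4 + (1124/2079)x^3 - (11138/3465)x^2 + (239476/31185)x - 86071/2835
check: L g = (80/33)x^5 + (410/297)x^4 - (8878/2079)x^3 + (5569/3465)x^2 - (119738/31185)x + 69061/5670
so L g − (-1/2)·g = (8/3)x^5 + (5/4)x^4 - 4x^3 - 3 = f ✓


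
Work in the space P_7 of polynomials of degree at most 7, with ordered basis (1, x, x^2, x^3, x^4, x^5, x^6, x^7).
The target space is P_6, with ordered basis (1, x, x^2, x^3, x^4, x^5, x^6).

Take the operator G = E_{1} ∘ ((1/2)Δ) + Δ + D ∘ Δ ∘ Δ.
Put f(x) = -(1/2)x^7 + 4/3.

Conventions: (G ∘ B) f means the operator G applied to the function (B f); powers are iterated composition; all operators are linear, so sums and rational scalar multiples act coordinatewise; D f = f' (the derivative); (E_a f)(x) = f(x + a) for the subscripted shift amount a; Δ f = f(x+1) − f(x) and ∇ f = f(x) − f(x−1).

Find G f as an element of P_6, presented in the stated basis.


Δ f = -(7/2)x^6 - (21/2)x^5 - (35/2)x^4 - (35/2)x^3 - (21/2)x^2 - (7/2)x - 1/2
((1/2)Δ) f = -(7/4)x^6 - (21/4)x^5 - (35/4)x^4 - (35/4)x^3 - (21/4)x^2 - (7/4)x - 1/4
E_{1} ((1/2)Δ) f = -(7/4)x^6 - (63/4)x^5 - (245/4)x^4 - (525/4)x^3 - (651/4)x^2 - (441/4)x - 127/4
Δ f = -(7/2)x^6 - (21/2)x^5 - (35/2)x^4 - (35/2)x^3 - (21/2)x^2 - (7/2)x - 1/2
Δ f = -(7/2)x^6 - (21/2)x^5 - (35/2)x^4 - (35/2)x^3 - (21/2)x^2 - (7/2)x - 1/2
Δ Δ f = -21x^5 - 105x^4 - 245x^3 - 315x^2 - 217x - 63
D Δ Δ f = -105x^4 - 420x^3 - 735x^2 - 630x - 217
(E_{1} ∘ ((1/2)Δ) + Δ + D ∘ Δ ∘ Δ) f = -(21/4)x^6 - (105/4)x^5 - (735/4)x^4 - (2275/4)x^3 - (3633/4)x^2 - (2975/4)x - 997/4

g(x) = -(21/4)x^6 - (105/4)x^5 - (735/4)x^4 - (2275/4)x^3 - (3633/4)x^2 - (2975/4)x - 997/4


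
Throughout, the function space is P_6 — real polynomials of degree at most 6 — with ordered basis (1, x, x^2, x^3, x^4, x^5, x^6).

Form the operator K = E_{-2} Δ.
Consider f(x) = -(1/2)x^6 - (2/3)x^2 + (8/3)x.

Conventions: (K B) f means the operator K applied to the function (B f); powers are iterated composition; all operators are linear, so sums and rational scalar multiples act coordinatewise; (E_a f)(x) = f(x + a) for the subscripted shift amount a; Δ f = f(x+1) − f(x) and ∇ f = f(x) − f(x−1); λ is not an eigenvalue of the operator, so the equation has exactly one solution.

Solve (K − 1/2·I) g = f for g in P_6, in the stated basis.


the image equals g(x) = x^6 + 12x^5 + 30x^4 - 200x^3 - (3146/3)x^2 - 348x + 2514

write g with unknown coordinates in the stated basis and equate coefficients in (K − 1/2·I) g = f
solving from the highest basis element down gives g = x^6 + 12x^5 + 30x^4 - 200x^3 - (3146/3)x^2 - 348x + 2514
check: K g = 6x^5 + 15x^4 - 100x^3 - 525x^2 - (514/3)x + 1257
so K g − 1/2·g = -(1/2)x^6 - (2/3)x^2 + (8/3)x = f ✓


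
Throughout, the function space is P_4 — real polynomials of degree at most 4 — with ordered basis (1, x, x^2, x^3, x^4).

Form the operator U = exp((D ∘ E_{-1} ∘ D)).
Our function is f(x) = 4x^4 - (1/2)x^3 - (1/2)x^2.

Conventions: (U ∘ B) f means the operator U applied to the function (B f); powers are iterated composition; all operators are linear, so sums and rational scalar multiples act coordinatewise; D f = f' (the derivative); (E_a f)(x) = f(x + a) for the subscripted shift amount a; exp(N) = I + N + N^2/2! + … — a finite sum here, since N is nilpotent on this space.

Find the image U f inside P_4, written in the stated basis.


order-1 term: 48x^2 - 99x + 50
order-2 term: 48
the series for exp((D ∘ E_{-1} ∘ D)) f terminates at order 2
exp((D ∘ E_{-1} ∘ D)) f = 4x^4 - (1/2)x^3 + (95/2)x^2 - 99x + 98

the image equals g(x) = 4x^4 - (1/2)x^3 + (95/2)x^2 - 99x + 98


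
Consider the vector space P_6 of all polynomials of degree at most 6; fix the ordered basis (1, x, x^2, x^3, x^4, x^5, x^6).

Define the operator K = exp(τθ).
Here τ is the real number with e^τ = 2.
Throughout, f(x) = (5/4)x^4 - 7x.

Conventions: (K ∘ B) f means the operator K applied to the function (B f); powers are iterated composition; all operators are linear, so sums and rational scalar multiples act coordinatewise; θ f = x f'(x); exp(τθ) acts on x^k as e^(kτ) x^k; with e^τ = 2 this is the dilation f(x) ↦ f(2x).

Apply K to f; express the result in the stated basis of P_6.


the result is g(x) = 20x^4 - 14x

exp(τθ) x^k = e^(kτ) x^k; with e^τ = 2 this sends x^k to 2^k x^k
x ↦ 2 x
x^4 ↦ 16 x^4
applying this coordinatewise to f: exp(τθ) f = 20x^4 - 14x


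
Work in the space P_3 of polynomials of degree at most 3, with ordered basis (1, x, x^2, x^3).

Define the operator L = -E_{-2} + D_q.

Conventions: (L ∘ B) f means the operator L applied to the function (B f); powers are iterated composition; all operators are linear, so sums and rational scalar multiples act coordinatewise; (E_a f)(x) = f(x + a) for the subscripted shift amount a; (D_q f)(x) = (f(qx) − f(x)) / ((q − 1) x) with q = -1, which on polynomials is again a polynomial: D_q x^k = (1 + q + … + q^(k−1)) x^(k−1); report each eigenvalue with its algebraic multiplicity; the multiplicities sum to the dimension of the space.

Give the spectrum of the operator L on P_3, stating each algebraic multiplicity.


λ = -1 (multiplicity 4)

image of 1: -1
image of x: -x + 3
image of x^2: -x^2 + 4x - 4
image of x^3: -x^3 + 7x^2 - 12x + 8
the matrix is upper triangular; its diagonal is (-1, -1, -1, -1)
for a triangular matrix the eigenvalues are the diagonal entries, with algebraic multiplicity their repetition count


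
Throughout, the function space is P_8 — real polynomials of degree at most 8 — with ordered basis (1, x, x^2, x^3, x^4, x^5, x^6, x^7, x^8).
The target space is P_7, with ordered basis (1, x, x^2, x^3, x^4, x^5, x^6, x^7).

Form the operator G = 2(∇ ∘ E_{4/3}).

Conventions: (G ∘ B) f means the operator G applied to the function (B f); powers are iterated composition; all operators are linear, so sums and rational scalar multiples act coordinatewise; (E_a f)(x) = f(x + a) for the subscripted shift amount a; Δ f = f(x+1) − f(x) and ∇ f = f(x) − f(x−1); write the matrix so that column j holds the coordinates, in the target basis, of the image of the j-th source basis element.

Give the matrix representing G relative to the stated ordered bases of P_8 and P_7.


image of 1: 0
image of x: 2
image of x^2: 4x + 10/3
image of x^3: 6x^2 + 10x + 14/3
image of x^4: 8x^3 + 20x^2 + (56/3)x + 170/27
image of x^5: 10x^4 + (100/3)x^3 + (140/3)x^2 + (850/27)x + 682/81
image of x^6: 12x^5 + 50x^4 + (280/3)x^3 + (850/9)x^2 + (1364/27)x + 910/81
image of x^7: 14x^6 + 70x^5 + (490/3)x^4 + (5950/27)x^3 + (4774/27)x^2 + (6370/81)x + 10922/729
image of x^8: 16x^7 + (280/3)x^6 + (784/3)x^5 + (11900/27)x^4 + (38192/81)x^3 + (25480/81)x^2 + (87376/729)x + 43690/2187
each image's coordinates form column j of the matrix

the matrix is [[0, 2, 10/3, 14/3, 170/27, 682/81, 910/81, 10922/729, 43690/2187]; [0, 0, 4, 10, 56/3, 850/27, 1364/27, 6370/81, 87376/729]; [0, 0, 0, 6, 20, 140/3, 850/9, 4774/27, 25480/81]; [0, 0, 0, 0, 8, 100/3, 280/3, 5950/27, 38192/81]; [0, 0, 0, 0, 0, 10, 50, 490/3, 11900/27]; [0, 0, 0, 0, 0, 0, 12, 70, 784/3]; [0, 0, 0, 0, 0, 0, 0, 14, 280/3]; [0, 0, 0, 0, 0, 0, 0, 0, 16]] (rows listed top to bottom)


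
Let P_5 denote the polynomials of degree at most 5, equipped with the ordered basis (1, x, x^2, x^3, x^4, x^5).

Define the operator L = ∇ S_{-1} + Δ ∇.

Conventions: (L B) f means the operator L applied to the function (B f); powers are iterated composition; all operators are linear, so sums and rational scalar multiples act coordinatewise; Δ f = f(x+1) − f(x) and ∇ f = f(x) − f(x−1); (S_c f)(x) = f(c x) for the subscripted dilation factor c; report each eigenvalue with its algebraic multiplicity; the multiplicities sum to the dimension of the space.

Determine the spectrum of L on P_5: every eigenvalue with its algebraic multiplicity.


image of 1: 0
image of x: -1
image of x^2: 2x + 1
image of x^3: -3x^2 + 9x - 1
image of x^4: 4x^3 + 6x^2 + 4x + 1
image of x^5: -5x^4 + 30x^3 - 10x^2 + 15x - 1
the matrix is upper triangular; its diagonal is (0, 0, 0, 0, 0, 0)
for a triangular matrix the eigenvalues are the diagonal entries, with algebraic multiplicity their repetition count

λ = 0 (multiplicity 6)


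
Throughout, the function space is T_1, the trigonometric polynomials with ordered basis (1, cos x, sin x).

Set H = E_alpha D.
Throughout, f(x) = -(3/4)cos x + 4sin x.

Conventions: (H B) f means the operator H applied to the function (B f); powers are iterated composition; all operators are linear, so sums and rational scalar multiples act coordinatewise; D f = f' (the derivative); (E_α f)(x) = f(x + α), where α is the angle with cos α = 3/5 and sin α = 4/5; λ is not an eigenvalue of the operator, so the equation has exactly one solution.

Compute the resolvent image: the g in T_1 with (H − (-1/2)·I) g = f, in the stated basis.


the result is g(x) = -(29/6)cos x - (11/3)sin x

write g with unknown coordinates in the stated basis and equate coefficients in (H − (-1/2)·I) g = f
solving from the highest basis element down gives g = -(29/6)cos x - (11/3)sin x
check: H g = (5/3)cos x + (35/6)sin x
so H g − (-1/2)·g = -(3/4)cos x + 4sin x = f ✓


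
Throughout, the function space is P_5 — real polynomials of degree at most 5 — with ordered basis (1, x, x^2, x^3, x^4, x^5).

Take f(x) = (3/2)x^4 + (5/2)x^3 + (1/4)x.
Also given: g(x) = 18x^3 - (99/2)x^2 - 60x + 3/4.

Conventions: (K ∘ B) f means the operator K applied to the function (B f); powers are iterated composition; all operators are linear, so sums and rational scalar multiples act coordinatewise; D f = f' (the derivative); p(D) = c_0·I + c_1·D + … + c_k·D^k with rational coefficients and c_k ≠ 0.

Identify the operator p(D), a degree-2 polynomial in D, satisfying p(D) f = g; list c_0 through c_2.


D^0 f = (3/2)x^4 + (5/2)x^3 + (1/4)x
D^1 f = 6x^3 + (15/2)x^2 + 1/4
D^2 f = 18x^2 + 15x
matching coefficients of g against c_0 f + c_1 Df + … from the top degree down determines the c_i
solution: c_0 = 0, c_1 = 3, c_2 = -4

c_0 = 0, c_1 = 3, c_2 = -4


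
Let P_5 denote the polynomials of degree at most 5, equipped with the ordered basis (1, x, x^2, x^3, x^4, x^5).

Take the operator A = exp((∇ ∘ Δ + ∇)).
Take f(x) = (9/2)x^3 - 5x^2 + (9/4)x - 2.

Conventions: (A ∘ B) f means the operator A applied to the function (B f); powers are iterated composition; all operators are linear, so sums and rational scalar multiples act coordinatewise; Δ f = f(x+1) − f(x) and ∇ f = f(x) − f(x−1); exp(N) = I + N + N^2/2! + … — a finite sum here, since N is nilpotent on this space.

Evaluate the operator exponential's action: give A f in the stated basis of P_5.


the result is g(x) = (9/2)x^3 + (17/2)x^2 + (77/4)x + 51/4

order-1 term: (27/2)x^2 + (7/2)x + 7/4
order-2 term: (27/2)x + 17/2
order-3 term: 9/2
the series for exp((∇ ∘ Δ + ∇)) f terminates at order 3
exp((∇ ∘ Δ + ∇)) f = (9/2)x^3 + (17/2)x^2 + (77/4)x + 51/4


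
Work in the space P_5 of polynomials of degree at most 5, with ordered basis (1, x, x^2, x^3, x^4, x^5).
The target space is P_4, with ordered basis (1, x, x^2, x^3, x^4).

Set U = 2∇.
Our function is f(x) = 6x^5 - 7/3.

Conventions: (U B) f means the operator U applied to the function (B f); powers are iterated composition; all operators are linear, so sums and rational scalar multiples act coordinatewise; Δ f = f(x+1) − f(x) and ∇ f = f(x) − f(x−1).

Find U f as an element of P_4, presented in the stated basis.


the image equals g(x) = 60x^4 - 120x^3 + 120x^2 - 60x + 12

∇ f = 30x^4 - 60x^3 + 60x^2 - 30x + 6
(2∇) f = 60x^4 - 120x^3 + 120x^2 - 60x + 12


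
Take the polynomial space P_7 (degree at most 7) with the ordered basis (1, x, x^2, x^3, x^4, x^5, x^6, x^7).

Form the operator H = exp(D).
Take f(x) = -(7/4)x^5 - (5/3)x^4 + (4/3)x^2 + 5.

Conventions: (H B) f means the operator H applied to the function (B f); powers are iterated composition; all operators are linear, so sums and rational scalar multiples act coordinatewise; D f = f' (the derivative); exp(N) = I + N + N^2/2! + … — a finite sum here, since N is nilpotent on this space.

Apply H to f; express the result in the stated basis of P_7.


g(x) = -(7/4)x^5 - (125/12)x^4 - (145/6)x^3 - (157/6)x^2 - (51/4)x + 35/12

order-1 term: -(35/4)x^4 - (20/3)x^3 + (8/3)x
order-2 term: -(35/2)x^3 - 10x^2 + 4/3
order-3 term: -(35/2)x^2 - (20/3)x
order-4 term: -(35/4)x - 5/3
order-5 term: -7/4
the series for exp(D) f terminates at order 5
exp(D) f = -(7/4)x^5 - (125/12)x^4 - (145/6)x^3 - (157/6)x^2 - (51/4)x + 35/12


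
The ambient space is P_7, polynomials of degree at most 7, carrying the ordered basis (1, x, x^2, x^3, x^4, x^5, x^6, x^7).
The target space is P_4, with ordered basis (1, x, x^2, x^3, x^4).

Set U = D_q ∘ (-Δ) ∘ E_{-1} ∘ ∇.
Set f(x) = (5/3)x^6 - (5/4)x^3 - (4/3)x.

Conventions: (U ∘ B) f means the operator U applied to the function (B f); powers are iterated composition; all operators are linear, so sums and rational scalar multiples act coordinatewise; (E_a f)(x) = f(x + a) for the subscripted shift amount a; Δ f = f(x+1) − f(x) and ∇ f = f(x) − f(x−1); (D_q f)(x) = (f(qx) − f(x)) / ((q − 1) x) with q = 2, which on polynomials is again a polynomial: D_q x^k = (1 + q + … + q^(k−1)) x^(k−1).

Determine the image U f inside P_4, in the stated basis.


∇ f = 10x^5 - 25x^4 + (100/3)x^3 - (115/4)x^2 + (55/4)x - 17/4
E_{-1} ∇ f = 10x^5 - 75x^4 + (700/3)x^3 - (1515/4)x^2 + (1285/4)x - 1381/12
Δ E_{-1} ∇ f = 50x^4 - 200x^3 + 350x^2 - (615/2)x + 665/6
(-Δ) E_{-1} ∇ f = -50x^4 + 200x^3 - 350x^2 + (615/2)x - 665/6
D_q ((-Δ) ∘ E_{-1} ∘ ∇) f = -750x^3 + 1400x^2 - 1050x + 615/2

g(x) = -750x^3 + 1400x^2 - 1050x + 615/2


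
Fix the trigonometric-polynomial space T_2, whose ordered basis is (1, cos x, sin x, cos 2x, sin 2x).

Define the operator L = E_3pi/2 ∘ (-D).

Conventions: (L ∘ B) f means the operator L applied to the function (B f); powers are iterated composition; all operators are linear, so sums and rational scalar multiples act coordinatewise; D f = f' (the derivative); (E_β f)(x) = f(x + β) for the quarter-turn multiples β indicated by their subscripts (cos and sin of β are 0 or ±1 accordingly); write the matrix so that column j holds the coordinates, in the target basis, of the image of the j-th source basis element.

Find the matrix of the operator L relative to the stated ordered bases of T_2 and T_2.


image of 1: 0
image of cos x: -cos x
image of sin x: -sin x
image of cos 2x: -2sin 2x
image of sin 2x: 2cos 2x
each image's coordinates form column j of the matrix

the matrix is [[0, 0, 0, 0, 0]; [0, -1, 0, 0, 0]; [0, 0, -1, 0, 0]; [0, 0, 0, 0, 2]; [0, 0, 0, -2, 0]] (rows listed top to bottom)


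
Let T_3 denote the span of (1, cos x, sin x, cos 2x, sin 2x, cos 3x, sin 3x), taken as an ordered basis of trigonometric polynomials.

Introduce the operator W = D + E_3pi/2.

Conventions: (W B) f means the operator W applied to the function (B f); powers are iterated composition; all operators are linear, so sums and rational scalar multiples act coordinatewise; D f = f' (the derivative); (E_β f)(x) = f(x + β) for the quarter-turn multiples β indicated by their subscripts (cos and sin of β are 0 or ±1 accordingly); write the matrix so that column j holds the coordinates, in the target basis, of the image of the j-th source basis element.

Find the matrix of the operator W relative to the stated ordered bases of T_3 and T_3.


the matrix is [[1, 0, 0, 0, 0, 0, 0]; [0, 0, 0, 0, 0, 0, 0]; [0, 0, 0, 0, 0, 0, 0]; [0, 0, 0, -1, 2, 0, 0]; [0, 0, 0, -2, -1, 0, 0]; [0, 0, 0, 0, 0, 0, 4]; [0, 0, 0, 0, 0, -4, 0]] (rows listed top to bottom)

image of 1: 1
image of cos x: 0
image of sin x: 0
image of cos 2x: -cos 2x - 2sin 2x
image of sin 2x: 2cos 2x - sin 2x
image of cos 3x: -4sin 3x
image of sin 3x: 4cos 3x
each image's coordinates form column j of the matrix


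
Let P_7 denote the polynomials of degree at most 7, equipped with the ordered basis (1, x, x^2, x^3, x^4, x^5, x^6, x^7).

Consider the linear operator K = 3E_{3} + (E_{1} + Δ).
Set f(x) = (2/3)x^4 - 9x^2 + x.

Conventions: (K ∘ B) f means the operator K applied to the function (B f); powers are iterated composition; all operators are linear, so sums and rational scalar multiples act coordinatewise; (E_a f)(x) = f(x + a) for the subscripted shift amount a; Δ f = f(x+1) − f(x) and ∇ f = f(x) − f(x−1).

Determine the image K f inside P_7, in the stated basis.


g(x) = (8/3)x^4 + (88/3)x^3 + 80x^2 + (82/3)x - 260/3

E_{3} f = (2/3)x^4 + 8x^3 + 27x^2 + 19x - 24
(3E_{3}) f = 2x^4 + 24x^3 + 81x^2 + 57x - 72
E_{1} f = (2/3)x^4 + (8/3)x^3 - 5x^2 - (43/3)x - 22/3
Δ f = (8/3)x^3 + 4x^2 - (46/3)x - 22/3
(E_{1} + Δ) f = (2/3)x^4 + (16/3)x^3 - x^2 - (89/3)x - 44/3
(3E_{3} + (E_{1} + Δ)) f = (8/3)x^4 + (88/3)x^3 + 80x^2 + (82/3)x - 260/3


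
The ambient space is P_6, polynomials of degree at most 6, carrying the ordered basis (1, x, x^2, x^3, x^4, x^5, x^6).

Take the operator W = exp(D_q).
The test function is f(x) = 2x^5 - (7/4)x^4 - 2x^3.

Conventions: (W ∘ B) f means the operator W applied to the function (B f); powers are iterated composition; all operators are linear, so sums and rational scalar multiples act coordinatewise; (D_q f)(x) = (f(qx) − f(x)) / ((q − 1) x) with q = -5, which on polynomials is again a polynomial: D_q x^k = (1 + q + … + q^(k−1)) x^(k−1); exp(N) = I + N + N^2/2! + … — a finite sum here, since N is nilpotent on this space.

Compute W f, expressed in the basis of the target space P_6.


the result is g(x) = 2x^5 + (4161/4)x^4 - 54004x^3 - 377419x^2 + 376824x + 376243/5

order-1 term: 1042x^4 + 182x^3 - 42x^2
order-2 term: -54184x^3 + 1911x^2 + 84x
order-3 term: -379288x^2 - 2548x + 28
order-4 term: 379288x - 637
order-5 term: 379288/5
the series for exp(D_q) f terminates at order 5
exp(D_q) f = 2x^5 + (4161/4)x^4 - 54004x^3 - 377419x^2 + 376824x + 376243/5


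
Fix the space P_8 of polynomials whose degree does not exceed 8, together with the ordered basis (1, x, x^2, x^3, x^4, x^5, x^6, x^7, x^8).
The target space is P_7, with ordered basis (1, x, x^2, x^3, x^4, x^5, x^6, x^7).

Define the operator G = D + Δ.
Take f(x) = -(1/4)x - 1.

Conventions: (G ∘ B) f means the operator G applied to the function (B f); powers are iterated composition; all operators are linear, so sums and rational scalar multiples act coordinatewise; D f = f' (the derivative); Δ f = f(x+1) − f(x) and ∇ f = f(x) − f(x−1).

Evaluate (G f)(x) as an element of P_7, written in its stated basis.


D f = -1/4
Δ f = -1/4
(D + Δ) f = -1/2

g(x) = -1/2


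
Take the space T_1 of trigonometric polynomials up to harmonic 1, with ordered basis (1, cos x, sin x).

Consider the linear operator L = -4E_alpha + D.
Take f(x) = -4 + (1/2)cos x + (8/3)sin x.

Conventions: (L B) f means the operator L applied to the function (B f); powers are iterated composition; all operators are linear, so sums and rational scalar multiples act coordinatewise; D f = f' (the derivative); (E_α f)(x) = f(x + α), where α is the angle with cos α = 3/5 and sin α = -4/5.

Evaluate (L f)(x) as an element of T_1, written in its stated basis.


E_alpha f = -4 - (11/6)cos x + 2sin x
(-4E_alpha) f = 16 + (22/3)cos x - 8sin x
D f = (8/3)cos x - (1/2)sin x
(-4E_alpha + D) f = 16 + 10cos x - (17/2)sin x

the result is g(x) = 16 + 10cos x - (17/2)sin x


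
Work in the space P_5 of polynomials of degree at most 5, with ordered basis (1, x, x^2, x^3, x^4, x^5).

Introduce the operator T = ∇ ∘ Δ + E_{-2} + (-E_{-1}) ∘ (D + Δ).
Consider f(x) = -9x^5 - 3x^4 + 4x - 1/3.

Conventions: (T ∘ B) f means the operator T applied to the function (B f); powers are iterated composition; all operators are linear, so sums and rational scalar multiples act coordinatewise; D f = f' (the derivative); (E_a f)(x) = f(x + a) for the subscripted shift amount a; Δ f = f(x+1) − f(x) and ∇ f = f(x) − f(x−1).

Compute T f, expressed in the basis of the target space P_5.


Δ f = -45x^4 - 102x^3 - 108x^2 - 57x - 8
∇ Δ f = -180x^3 - 36x^2 - 90x - 6
E_{-2} f = -9x^5 + 87x^4 - 336x^3 + 648x^2 - 620x + 695/3
D f = -45x^4 - 12x^3 + 4
Δ f = -45x^4 - 102x^3 - 108x^2 - 57x - 8
(D + Δ) f = -90x^4 - 114x^3 - 108x^2 - 57x - 4
E_{-1} (D + Δ) f = -90x^4 + 246x^3 - 306x^2 + 177x - 31
(-E_{-1}) (D + Δ) f = 90x^4 - 246x^3 + 306x^2 - 177x + 31
(∇ ∘ Δ + E_{-2} + (-E_{-1}) ∘ (D + Δ)) f = -9x^5 + 177x^4 - 762x^3 + 918x^2 - 887x + 770/3

g(x) = -9x^5 + 177x^4 - 762x^3 + 918x^2 - 887x + 770/3


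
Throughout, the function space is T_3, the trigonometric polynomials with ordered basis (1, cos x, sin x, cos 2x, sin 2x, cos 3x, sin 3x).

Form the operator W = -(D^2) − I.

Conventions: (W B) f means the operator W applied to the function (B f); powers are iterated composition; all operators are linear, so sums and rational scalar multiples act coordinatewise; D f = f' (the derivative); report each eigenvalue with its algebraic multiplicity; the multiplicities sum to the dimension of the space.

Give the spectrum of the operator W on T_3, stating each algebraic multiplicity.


λ = -1 (multiplicity 1), λ = 0 (multiplicity 2), λ = 3 (multiplicity 2), λ = 8 (multiplicity 2)

image of 1: -1
image of cos x: 0
image of sin x: 0
image of cos 2x: 3cos 2x
image of sin 2x: 3sin 2x
image of cos 3x: 8cos 3x
image of sin 3x: 8sin 3x
the matrix is diagonal; its diagonal is (-1, 0, 0, 3, 3, 8, 8)
for a triangular matrix the eigenvalues are the diagonal entries, with algebraic multiplicity their repetition count


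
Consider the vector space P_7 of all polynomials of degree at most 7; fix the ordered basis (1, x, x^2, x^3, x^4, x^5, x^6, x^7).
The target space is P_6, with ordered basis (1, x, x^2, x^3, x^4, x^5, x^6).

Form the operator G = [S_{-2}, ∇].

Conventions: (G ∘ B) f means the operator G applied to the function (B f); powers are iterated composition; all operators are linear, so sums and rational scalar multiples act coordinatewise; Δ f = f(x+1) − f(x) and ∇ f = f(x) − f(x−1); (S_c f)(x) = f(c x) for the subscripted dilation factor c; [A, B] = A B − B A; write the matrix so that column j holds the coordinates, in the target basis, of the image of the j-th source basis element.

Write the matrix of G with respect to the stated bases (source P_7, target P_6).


image of 1: 0
image of x: 3
image of x^2: -12x + 3
image of x^3: 36x^2 - 18x + 9
image of x^4: -96x^3 + 72x^2 - 72x + 15
image of x^5: 240x^4 - 240x^3 + 360x^2 - 150x + 33
image of x^6: -576x^5 + 720x^4 - 1440x^3 + 900x^2 - 396x + 63
image of x^7: 1344x^6 - 2016x^5 + 5040x^4 - 4200x^3 + 2772x^2 - 882x + 129
each image's coordinates form column j of the matrix

the matrix is [[0, 3, 3, 9, 15, 33, 63, 129]; [0, 0, -12, -18, -72, -150, -396, -882]; [0, 0, 0, 36, 72, 360, 900, 2772]; [0, 0, 0, 0, -96, -240, -1440, -4200]; [0, 0, 0, 0, 0, 240, 720, 5040]; [0, 0, 0, 0, 0, 0, -576, -2016]; [0, 0, 0, 0, 0, 0, 0, 1344]] (rows listed top to bottom)


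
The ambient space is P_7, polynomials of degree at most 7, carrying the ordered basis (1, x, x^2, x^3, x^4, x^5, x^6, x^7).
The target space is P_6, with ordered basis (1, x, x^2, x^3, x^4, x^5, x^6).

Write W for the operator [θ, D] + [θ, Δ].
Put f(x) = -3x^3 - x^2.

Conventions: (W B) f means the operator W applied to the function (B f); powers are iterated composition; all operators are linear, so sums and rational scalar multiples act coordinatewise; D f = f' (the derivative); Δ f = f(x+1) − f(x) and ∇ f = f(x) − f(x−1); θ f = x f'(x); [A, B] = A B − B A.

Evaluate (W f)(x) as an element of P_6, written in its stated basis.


D f = -9x^2 - 2x
θ D f = -18x^2 - 2x
θ f = -9x^3 - 2x^2
D θ f = -27x^2 - 4x
[θ, D] f = 9x^2 + 2x
Δ f = -9x^2 - 11x - 4
θ Δ f = -18x^2 - 11x
θ f = -9x^3 - 2x^2
Δ θ f = -27x^2 - 31x - 11
[θ, Δ] f = 9x^2 + 20x + 11
([θ, D] + [θ, Δ]) f = 18x^2 + 22x + 11

the result is g(x) = 18x^2 + 22x + 11


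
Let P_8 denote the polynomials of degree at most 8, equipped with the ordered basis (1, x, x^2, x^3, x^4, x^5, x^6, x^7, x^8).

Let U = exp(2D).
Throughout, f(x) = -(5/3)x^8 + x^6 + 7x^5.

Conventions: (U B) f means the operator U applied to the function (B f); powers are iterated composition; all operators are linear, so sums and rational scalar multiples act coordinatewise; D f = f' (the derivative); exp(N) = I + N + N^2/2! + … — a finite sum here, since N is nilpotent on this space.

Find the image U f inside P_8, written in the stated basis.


order-1 term: -(80/3)x^7 + 12x^5 + 70x^4
order-2 term: -(560/3)x^6 + 60x^4 + 280x^3
order-3 term: -(2240/3)x^5 + 160x^3 + 560x^2
order-4 term: -(5600/3)x^4 + 240x^2 + 560x
order-5 term: -(8960/3)x^3 + 192x + 224
order-6 term: -(8960/3)x^2 + 64
order-7 term: -(5120/3)x
order-8 term: -1280/3
the series for exp(2D) f terminates at order 8
exp(2D) f = -(5/3)x^8 - (80/3)x^7 - (557/3)x^6 - (2183/3)x^5 - (5210/3)x^4 - (7640/3)x^3 - (6560/3)x^2 - (2864/3)x - 416/3

the image equals g(x) = -(5/3)x^8 - (80/3)x^7 - (557/3)x^6 - (2183/3)x^5 - (5210/3)x^4 - (7640/3)x^3 - (6560/3)x^2 - (2864/3)x - 416/3


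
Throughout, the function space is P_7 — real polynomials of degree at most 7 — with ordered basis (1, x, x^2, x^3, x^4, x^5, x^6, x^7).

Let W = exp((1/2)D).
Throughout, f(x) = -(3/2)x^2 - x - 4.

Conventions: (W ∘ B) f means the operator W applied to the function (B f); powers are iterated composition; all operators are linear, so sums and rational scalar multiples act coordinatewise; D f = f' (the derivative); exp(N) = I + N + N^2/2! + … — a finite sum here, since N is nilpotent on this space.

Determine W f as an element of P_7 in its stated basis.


the image equals g(x) = -(3/2)x^2 - (5/2)x - 39/8

order-1 term: -(3/2)x - 1/2
order-2 term: -3/8
the series for exp((1/2)D) f terminates at order 2
exp((1/2)D) f = -(3/2)x^2 - (5/2)x - 39/8


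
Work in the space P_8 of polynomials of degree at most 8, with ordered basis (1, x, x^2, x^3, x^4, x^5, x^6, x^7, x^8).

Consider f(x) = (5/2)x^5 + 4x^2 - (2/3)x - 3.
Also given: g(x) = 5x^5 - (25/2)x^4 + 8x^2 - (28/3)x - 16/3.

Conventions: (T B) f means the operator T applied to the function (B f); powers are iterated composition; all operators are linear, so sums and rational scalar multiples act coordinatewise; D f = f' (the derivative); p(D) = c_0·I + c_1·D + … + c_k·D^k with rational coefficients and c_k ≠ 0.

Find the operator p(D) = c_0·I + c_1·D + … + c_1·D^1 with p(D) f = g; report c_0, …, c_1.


D^0 f = (5/2)x^5 + 4x^2 - (2/3)x - 3
D^1 f = (25/2)x^4 + 8x - 2/3
matching coefficients of g against c_0 f + c_1 Df + … from the top degree down determines the c_i
solution: c_0 = 2, c_1 = -1

p(D) = 2·I − D, i.e. c_0 = 2, c_1 = -1


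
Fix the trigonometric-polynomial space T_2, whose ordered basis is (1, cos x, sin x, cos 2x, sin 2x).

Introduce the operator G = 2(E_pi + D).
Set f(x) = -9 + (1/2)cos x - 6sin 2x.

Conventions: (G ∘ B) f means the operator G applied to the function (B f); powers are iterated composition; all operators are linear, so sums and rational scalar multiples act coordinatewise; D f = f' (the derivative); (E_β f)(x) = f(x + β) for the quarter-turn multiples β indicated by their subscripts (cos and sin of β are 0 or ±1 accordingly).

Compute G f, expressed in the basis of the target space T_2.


E_pi f = -9 - (1/2)cos x - 6sin 2x
D f = -(1/2)sin x - 12cos 2x
(E_pi + D) f = -9 - (1/2)cos x - (1/2)sin x - 12cos 2x - 6sin 2x
(2(E_pi + D)) f = -18 - cos x - sin x - 24cos 2x - 12sin 2x

the result is g(x) = -18 - cos x - sin x - 24cos 2x - 12sin 2x


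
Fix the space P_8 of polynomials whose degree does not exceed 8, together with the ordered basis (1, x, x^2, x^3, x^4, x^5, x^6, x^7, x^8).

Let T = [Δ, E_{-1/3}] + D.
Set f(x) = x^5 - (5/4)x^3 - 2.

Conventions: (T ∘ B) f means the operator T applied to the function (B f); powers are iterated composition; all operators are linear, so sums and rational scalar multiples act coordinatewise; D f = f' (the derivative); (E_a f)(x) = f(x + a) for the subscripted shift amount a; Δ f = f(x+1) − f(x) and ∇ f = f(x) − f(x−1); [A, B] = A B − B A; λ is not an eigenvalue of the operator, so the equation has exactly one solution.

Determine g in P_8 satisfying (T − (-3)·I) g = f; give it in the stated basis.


write g with unknown coordinates in the stated basis and equate coefficients in (T − (-3)·I) g = f
solving from the highest basis element down gives g = (1/3)x^5 - (5/9)x^4 + (35/108)x^3 - (35/108)x^2 + (35/162)x - 359/486
check: T g = (5/3)x^4 - (20/9)x^3 + (35/36)x^2 - (35/54)x + 35/162
so T g − (-3)·g = x^5 - (5/4)x^3 - 2 = f ✓

the result is g(x) = (1/3)x^5 - (5/9)x^4 + (35/108)x^3 - (35/108)x^2 + (35/162)x - 359/486


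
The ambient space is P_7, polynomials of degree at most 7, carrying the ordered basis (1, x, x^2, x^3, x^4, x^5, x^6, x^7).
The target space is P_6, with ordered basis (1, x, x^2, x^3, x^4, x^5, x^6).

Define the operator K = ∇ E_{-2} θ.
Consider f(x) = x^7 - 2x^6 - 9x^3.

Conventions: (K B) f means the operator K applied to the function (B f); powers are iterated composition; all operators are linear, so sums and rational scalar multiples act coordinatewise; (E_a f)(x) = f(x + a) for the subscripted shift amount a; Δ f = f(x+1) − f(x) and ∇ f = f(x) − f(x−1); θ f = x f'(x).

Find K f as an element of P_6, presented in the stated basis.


θ f = 7x^7 - 12x^6 - 27x^3
E_{-2} θ f = 7x^7 - 110x^6 + 732x^5 - 2680x^4 + 5813x^3 - 7422x^2 + 5116x - 1448
∇ E_{-2} θ f = 49x^6 - 807x^5 + 5555x^4 - 20485x^3 + 42636x^2 - 47372x + 21880

the image equals g(x) = 49x^6 - 807x^5 + 5555x^4 - 20485x^3 + 42636x^2 - 47372x + 21880


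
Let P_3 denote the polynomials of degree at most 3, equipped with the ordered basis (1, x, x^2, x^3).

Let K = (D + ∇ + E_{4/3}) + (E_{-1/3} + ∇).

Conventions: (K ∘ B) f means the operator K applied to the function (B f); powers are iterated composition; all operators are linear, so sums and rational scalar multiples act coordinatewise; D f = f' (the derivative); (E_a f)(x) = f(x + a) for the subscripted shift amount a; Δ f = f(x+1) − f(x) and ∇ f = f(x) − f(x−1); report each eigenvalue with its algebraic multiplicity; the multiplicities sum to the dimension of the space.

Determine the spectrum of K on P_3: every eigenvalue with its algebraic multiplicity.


image of 1: 2
image of x: 2x + 4
image of x^2: 2x^2 + 8x - 1/9
image of x^3: 2x^3 + 12x^2 - (1/3)x + 13/3
the matrix is upper triangular; its diagonal is (2, 2, 2, 2)
for a triangular matrix the eigenvalues are the diagonal entries, with algebraic multiplicity their repetition count

λ = 2 (multiplicity 4)


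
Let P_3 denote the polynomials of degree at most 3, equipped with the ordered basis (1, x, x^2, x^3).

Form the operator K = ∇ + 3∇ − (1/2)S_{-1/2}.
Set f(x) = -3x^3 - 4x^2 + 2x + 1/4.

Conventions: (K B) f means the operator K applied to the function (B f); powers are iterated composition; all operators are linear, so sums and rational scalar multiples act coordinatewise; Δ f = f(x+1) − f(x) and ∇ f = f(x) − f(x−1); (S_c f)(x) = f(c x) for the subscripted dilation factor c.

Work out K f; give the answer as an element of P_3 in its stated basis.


the image equals g(x) = -(3/16)x^3 - (71/2)x^2 + (9/2)x + 95/8

∇ f = -9x^2 + x + 3
∇ f = -9x^2 + x + 3
(3∇) f = -27x^2 + 3x + 9
S_{-1/2} f = (3/8)x^3 - x^2 - x + 1/4
(-(1/2)S_{-1/2}) f = -(3/16)x^3 + (1/2)x^2 + (1/2)x - 1/8
(∇ + 3∇ − (1/2)S_{-1/2}) f = -(3/16)x^3 - (71/2)x^2 + (9/2)x + 95/8


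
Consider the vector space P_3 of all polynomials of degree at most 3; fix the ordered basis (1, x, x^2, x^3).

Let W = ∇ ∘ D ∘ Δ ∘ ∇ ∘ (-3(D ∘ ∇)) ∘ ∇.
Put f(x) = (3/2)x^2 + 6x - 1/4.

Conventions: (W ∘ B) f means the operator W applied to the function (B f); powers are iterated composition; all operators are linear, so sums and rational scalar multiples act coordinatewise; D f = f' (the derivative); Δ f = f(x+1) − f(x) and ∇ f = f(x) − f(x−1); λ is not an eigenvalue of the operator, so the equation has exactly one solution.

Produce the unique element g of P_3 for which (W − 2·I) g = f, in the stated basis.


the image equals g(x) = -(3/4)x^2 - 3x + 1/8

write g with unknown coordinates in the stated basis and equate coefficients in (W − 2·I) g = f
solving from the highest basis element down gives g = -(3/4)x^2 - 3x + 1/8
check: W g = 0
so W g − 2·g = (3/2)x^2 + 6x - 1/4 = f ✓


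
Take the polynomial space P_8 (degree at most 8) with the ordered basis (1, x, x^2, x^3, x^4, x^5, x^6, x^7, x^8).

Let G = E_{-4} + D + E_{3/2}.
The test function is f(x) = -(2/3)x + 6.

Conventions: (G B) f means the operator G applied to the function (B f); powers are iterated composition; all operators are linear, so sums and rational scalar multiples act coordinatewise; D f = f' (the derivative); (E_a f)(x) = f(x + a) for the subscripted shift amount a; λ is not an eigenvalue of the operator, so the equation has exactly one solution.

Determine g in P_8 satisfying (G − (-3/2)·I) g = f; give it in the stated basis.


write g with unknown coordinates in the stated basis and equate coefficients in (G − (-3/2)·I) g = f
solving from the highest basis element down gives g = -(4/21)x + 80/49
check: G g = -(8/21)x + 174/49
so G g − (-3/2)·g = -(2/3)x + 6 = f ✓

the image equals g(x) = -(4/21)x + 80/49


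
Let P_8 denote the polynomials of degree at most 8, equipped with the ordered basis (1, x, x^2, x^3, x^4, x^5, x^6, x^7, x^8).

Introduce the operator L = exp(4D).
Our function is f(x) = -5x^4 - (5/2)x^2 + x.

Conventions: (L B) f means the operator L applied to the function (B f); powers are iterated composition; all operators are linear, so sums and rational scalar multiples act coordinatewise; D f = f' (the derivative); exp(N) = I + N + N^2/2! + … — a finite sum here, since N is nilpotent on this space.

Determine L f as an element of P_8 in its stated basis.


order-1 term: -80x^3 - 20x + 4
order-2 term: -480x^2 - 40
order-3 term: -1280x
order-4 term: -1280
the series for exp(4D) f terminates at order 4
exp(4D) f = -5x^4 - 80x^3 - (965/2)x^2 - 1299x - 1316

the image equals g(x) = -5x^4 - 80x^3 - (965/2)x^2 - 1299x - 1316


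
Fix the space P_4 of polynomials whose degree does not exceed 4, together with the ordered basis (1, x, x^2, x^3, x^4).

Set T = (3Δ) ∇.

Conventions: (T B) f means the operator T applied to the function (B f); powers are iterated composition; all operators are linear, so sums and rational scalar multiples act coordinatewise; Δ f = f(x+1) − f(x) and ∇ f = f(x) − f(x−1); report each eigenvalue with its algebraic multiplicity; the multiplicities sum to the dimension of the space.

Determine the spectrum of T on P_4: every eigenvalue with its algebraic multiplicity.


λ = 0 (multiplicity 5)

image of 1: 0
image of x: 0
image of x^2: 6
image of x^3: 18x
image of x^4: 36x^2 + 6
the matrix is upper triangular; its diagonal is (0, 0, 0, 0, 0)
for a triangular matrix the eigenvalues are the diagonal entries, with algebraic multiplicity their repetition count


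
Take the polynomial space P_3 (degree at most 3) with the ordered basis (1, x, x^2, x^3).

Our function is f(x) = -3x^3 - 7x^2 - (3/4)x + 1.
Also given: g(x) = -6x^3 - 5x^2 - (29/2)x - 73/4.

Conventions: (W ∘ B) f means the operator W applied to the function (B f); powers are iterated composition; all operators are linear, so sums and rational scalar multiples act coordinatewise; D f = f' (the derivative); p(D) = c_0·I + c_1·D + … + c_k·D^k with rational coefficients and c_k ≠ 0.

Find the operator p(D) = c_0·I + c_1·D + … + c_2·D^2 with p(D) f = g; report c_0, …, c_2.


D^0 f = -3x^3 - 7x^2 - (3/4)x + 1
D^1 f = -9x^2 - 14x - 3/4
D^2 f = -18x - 14
matching coefficients of g against c_0 f + c_1 Df + … from the top degree down determines the c_i
solution: c_0 = 2, c_1 = -1, c_2 = 3/2

c_0 = 2, c_1 = -1, c_2 = 3/2


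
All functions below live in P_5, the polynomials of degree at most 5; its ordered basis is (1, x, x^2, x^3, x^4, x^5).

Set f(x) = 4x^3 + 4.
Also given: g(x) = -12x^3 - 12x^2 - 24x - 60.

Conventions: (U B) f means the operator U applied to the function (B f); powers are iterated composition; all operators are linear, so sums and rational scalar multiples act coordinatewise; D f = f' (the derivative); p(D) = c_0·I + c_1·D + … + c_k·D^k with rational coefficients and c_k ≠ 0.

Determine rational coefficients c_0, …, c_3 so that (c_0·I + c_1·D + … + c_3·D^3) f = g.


p(D) = -3·I − D − D^2 − 2·D^3, i.e. c_0 = -3, c_1 = -1, c_2 = -1, c_3 = -2

D^0 f = 4x^3 + 4
D^1 f = 12x^2
D^2 f = 24x
D^3 f = 24
matching coefficients of g against c_0 f + c_1 Df + … from the top degree down determines the c_i
solution: c_0 = -3, c_1 = -1, c_2 = -1, c_3 = -2


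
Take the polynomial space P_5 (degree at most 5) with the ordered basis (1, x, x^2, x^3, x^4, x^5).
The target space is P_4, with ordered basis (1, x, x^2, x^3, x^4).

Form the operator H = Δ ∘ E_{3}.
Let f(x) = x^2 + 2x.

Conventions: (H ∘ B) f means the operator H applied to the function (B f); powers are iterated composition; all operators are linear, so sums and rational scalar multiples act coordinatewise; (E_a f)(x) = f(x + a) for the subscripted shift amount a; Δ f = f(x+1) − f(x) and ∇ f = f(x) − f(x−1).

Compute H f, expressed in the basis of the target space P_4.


the result is g(x) = 2x + 9

E_{3} f = x^2 + 8x + 15
Δ E_{3} f = 2x + 9


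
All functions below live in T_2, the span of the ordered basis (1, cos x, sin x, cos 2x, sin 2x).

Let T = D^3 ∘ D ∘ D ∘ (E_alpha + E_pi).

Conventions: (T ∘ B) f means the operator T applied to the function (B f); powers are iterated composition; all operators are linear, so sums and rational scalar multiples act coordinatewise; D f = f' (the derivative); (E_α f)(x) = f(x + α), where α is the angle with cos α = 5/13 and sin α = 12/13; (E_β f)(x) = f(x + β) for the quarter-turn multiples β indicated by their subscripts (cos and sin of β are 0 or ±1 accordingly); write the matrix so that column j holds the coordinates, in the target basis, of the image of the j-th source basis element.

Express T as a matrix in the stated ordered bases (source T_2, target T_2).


image of 1: 0
image of cos x: -(12/13)cos x + (8/13)sin x
image of sin x: -(8/13)cos x - (12/13)sin x
image of cos 2x: -(3840/169)cos 2x - (1600/169)sin 2x
image of sin 2x: (1600/169)cos 2x - (3840/169)sin 2x
each image's coordinates form column j of the matrix

the matrix is [[0, 0, 0, 0, 0]; [0, -12/13, -8/13, 0, 0]; [0, 8/13, -12/13, 0, 0]; [0, 0, 0, -3840/169, 1600/169]; [0, 0, 0, -1600/169, -3840/169]] (rows listed top to bottom)


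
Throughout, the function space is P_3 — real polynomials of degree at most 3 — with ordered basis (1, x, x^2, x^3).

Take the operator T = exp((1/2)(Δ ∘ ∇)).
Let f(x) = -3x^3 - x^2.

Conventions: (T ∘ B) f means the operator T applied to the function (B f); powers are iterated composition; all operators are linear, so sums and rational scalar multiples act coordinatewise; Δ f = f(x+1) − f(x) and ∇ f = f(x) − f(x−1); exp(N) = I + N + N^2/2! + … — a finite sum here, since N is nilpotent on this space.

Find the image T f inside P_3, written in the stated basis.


g(x) = -3x^3 - x^2 - 9x - 1

order-1 term: -9x - 1
the series for exp((1/2)(Δ ∘ ∇)) f terminates at order 1
exp((1/2)(Δ ∘ ∇)) f = -3x^3 - x^2 - 9x - 1
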